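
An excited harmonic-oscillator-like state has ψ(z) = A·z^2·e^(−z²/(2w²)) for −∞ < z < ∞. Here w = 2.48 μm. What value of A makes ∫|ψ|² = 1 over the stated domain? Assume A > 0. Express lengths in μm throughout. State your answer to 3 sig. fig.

A ≈ 0.0895 μm^(-5/2)

The normalization condition is ∫|ψ|² dz = 1 from −∞ to ∞.
Differentiating ∫e^(−αz²) dz = √(π/α) under α to get the higher moments, with ψ = A·z^2·e^(−z²/(2w²)), the integral evaluates to A²·[3·√(π)·w^5/4].
Setting this equal to 1 gives A² = 1/(3·√(π)·w^5/4).
Plugging in w = 2.48 yields A = 0.08955.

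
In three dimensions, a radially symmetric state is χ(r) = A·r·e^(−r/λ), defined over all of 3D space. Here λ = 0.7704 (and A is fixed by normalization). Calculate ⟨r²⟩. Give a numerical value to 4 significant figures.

The expectation value is the |χ|²-weighted average of r^2: ∫ r^2|χ|² 4πr² dr.
Recall ∫₀^∞ r^m e^(−r/β) dr = m!·β^(m+1), the ratio of the moment integral to the normalization integral gives ⟨r²⟩ = 15·λ^2/2.
With λ = 0.7704, ⟨r^2⟩ = 4.4514.

⟨r^2⟩ ≈ 4.451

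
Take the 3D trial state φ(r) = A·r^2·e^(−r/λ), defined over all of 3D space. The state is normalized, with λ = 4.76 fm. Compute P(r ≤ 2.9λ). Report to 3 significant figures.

With dV = 4πr²dr, the probability is ∫|φ|² dV over r ≤ 2.9λ.
The full normalization integral is A²·[45·π·λ^7/2] = 1, fixing A².
In terms of u = r/λ (A², 4π and the length scale all cancel between numerator and denominator), P = [∫_{0}^{2.9} u^6·e^(-2·u) du] / [∫_{0}^{∞} u^6·e^(-2·u) du].
With ∫ u^6·e^(-2·u) du = -(4·u^6 + 12·u^5 + 30·u^4 + 60·u^3 + 90·u^2 + 90·u + 45)·e^(-2·u)/8 + C, the region integral is ≈ 2.0340 and the full one is 45/8.
Taking the ratio yields P = 0.3616.

P ≈ 0.362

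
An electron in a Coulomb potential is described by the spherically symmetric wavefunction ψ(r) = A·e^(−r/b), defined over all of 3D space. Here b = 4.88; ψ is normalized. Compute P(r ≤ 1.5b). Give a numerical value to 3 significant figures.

With dV = 4πr²dr, the probability is ∫|ψ|² dV over r ≤ 1.5b.
The full normalization integral is A²·[π·b^3] = 1, fixing A².
Let u = r/b; then A², 4π and the length scale all cancel, so P = ∫_{0}^{1.5} u^2·e^(-2·u) du ÷ ∫_{0}^{∞} u^2·e^(-2·u) du.
An antiderivative of u^2·e^(-2·u) is -(2·u^2 + 2·u + 1)·e^(-2·u)/4; evaluating from 0 to 1.5 gives 1/4 - 17·e^(-3)/8, while the full integral is 1/4.
This evaluates to P = 0.5768.

P ≈ 0.577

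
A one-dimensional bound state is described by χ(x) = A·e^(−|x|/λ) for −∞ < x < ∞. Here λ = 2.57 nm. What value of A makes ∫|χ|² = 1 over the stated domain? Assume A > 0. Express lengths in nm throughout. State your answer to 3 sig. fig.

A ≈ 0.624 nm^(-1/2)

Require ∫ |χ|² dx = 1 over the whole domain.
Carrying out the integral gives A² · λ.
Hence A² = 1/[λ].
With λ = 2.57: A² = 0.3891 and A = 0.6238.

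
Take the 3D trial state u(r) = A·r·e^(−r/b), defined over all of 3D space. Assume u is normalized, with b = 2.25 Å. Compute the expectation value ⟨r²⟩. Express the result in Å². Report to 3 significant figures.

⟨r^2⟩ ≈ 38.0 Å^2

The expectation value is the |u|²-weighted average of r^2: ∫ r^2|u|² 4πr² dr.
Using ∫₀^∞ rⁿ e^(−αr) dr = n!/αⁿ⁺¹, since the A² factors cancel between numerator and denominator, ⟨r²⟩ = 15·b^2/2.
Putting b = 2.25 gives 37.97.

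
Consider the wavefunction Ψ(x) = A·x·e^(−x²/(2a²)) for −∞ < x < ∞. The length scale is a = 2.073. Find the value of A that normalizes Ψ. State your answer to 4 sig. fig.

Require ∫ |Ψ|² dx = 1 over the whole domain.
Carrying out the integral gives A² · √(π)·a^3/2.
Substituting a = 2.073 gives A² = 0.12667, so A = 0.35590.

A ≈ 0.3559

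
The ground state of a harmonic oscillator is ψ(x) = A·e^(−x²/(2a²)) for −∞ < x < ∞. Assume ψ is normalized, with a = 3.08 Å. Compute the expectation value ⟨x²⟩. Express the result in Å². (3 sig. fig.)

⟨x²⟩ = ∫ x^2 |ψ|² dx over the full domain.
With ∫_{−∞}^{∞} x^(2m) e^(−αx²) dx = (2m−1)!!·√π / (2^m α^(m+1/2)), since the A² factors cancel between numerator and denominator, ⟨x²⟩ = a^2/2.
Putting a = 3.08 gives 4.743.

⟨x^2⟩ ≈ 4.74 Å^2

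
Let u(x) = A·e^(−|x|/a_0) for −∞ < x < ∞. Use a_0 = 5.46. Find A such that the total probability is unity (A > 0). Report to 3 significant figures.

A ≈ 0.428

Require ∫ |u|² dx = 1 over the whole domain.
With u = A·e^(−|x|/a_0), the integral evaluates to A²·[a_0].
Hence A² = 1/[a_0].
Plugging in a_0 = 5.46 yields A = 0.4280.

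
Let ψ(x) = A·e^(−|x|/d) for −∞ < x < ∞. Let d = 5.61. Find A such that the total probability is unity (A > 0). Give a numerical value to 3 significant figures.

A ≈ 0.422

Normalization requires ∫|ψ|² dx = 1, integrated from −∞ to ∞.
Recall ∫₀^∞ x^m e^(−x/β) dx = m!·β^(m+1), ∫|ψ|² dx = A²·(d).
Hence A² = 1/[d].
Substituting d = 5.61 gives A² = 0.1783, so A = 0.4222.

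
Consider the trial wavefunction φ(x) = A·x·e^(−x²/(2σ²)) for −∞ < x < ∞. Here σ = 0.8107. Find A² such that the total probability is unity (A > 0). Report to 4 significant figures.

A^2 ≈ 2.118

Normalization requires ∫|φ|² dx = 1, integrated from −∞ to ∞.
With ∫_{−∞}^{∞} x^(2m) e^(−αx²) dx = (2m−1)!!·√π / (2^m α^(m+1/2)), ∫|φ|² dx = A²·(√(π)·σ^3/2).
Hence A² = 1/[√(π)·σ^3/2].
Substituting σ = 0.8107 gives A² = 2.1177, so A = 1.4552.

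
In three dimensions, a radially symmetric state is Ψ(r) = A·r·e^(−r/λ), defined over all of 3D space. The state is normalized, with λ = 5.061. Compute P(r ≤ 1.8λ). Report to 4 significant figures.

With dV = 4πr²dr, the probability is ∫|Ψ|² dV over r ≤ 1.8λ.
Normalization gives A² = 1/(3·π·λ^5).
Substituting u = r/λ, A², 4π and the length scale all cancel in the ratio: P = ∫_{0}^{1.8} u^4·e^(-2·u) du / ∫_{0}^{∞} u^4·e^(-2·u) du.
With ∫ u^4·e^(-2·u) du = -(u^4/2 + u^3 + 3·u^2/2 + 3·u/2 + 3/4)·e^(-2·u) + C, the region integral is ≈ 0.220171 and the full one is 3/4.
The region integral divided by the full integral gives P = 0.29356.

P ≈ 0.2936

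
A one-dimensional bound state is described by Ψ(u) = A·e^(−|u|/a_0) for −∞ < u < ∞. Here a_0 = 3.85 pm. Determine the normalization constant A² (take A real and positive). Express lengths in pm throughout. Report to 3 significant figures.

We need A² ∫|f|² du = 1, taking the integral from −∞ to ∞.
Using ∫₀^∞ uⁿ e^(−αu) du = n!/αⁿ⁺¹, the integral (without the A² prefactor) comes out to a_0.
Setting this equal to 1 gives A² = 1/(a_0).
Substituting a_0 = 3.85 gives A² = 0.2597, so A = 0.5096.

A^2 ≈ 0.260 pm^(-1)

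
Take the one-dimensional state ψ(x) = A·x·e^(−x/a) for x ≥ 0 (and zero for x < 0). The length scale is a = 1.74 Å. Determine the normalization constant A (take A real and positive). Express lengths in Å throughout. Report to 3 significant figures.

A ≈ 0.871 Å^(-3/2)

Require ∫ |ψ|² dx = 1 over the whole domain.
With ψ = A·x·e^(−x/a), the integral evaluates to A²·[a^3/4].
Hence A² = 1/[a^3/4].
Plugging in a = 1.74 yields A = 0.8714.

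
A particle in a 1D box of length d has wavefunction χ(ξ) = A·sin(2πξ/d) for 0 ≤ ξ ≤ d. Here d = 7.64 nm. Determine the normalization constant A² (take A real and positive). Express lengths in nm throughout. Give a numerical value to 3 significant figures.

A^2 ≈ 0.262 nm^(-1)

We need A² ∫|f|² dξ = 1, taking the integral from 0 to d.
With χ = A·sin(2πξ/d), the integral evaluates to A²·[d/2].
Hence A² = 1/[d/2].
Substituting d = 7.64 gives A² = 0.2618, so A = 0.5116.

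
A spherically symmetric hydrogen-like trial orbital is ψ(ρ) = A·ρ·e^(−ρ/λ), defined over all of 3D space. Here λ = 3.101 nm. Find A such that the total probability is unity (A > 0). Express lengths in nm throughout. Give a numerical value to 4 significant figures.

The normalization condition is ∫|ψ|² 4πρ² dρ = 1 from 0 to ∞.
In 3D with spherical symmetry the volume element is 4πρ² dρ.
The integral (without the A² prefactor) comes out to 3·π·λ^5.
Hence A² = 1/[3·π·λ^5].
Substituting λ = 3.101 gives A² = 0.00037002, so A = 0.019236.

A ≈ 0.01924 nm^(-5/2)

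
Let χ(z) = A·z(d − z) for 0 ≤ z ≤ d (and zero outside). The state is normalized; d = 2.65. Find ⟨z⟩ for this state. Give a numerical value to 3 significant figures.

The expectation value is the |χ|²-weighted average of z: ∫ z|χ|² dz.
The ratio of the moment integral to the normalization integral gives ⟨z⟩ = d/2.
Putting d = 2.65 gives 1.325.

⟨z⟩ ≈ 1.33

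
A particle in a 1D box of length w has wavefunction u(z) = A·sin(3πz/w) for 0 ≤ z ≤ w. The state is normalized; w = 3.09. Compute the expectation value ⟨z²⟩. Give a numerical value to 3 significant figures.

⟨z^2⟩ ≈ 3.13

⟨z²⟩ = ∫ z^2 |u|² dz over the full domain.
Using sin²θ = (1 − cos 2θ)/2, the ratio of the moment integral to the normalization integral gives ⟨z²⟩ = -w^2/(18·π^2) + w^2/3.
Putting w = 3.09 gives 3.129.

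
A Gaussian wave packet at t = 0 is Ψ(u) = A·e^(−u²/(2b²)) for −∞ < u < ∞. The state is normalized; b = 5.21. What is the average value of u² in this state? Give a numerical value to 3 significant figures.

⟨u^2⟩ ≈ 13.6

⟨u²⟩ = ∫ u^2 |Ψ|² du over the full domain.
With ∫_{−∞}^{∞} u^(2m) e^(−αu²) du = (2m−1)!!·√π / (2^m α^(m+1/2)), evaluating both integrals, ⟨u²⟩ = b^2/2.
Putting b = 5.21 gives 13.57.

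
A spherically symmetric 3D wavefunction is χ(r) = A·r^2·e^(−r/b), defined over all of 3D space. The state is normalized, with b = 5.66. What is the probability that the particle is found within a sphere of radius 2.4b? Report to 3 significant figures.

P ≈ 0.209

Integrate the radial probability density 4πr²|χ|² over r ≤ 2.4b.
The full normalization integral is A²·[45·π·b^7/2] = 1, fixing A².
Let u = r/b; then A², 4π and the length scale all cancel, so P = ∫_{0}^{2.4} u^6·e^(-2·u) du ÷ ∫_{0}^{∞} u^6·e^(-2·u) du.
With ∫ u^6·e^(-2·u) du = -(4·u^6 + 12·u^5 + 30·u^4 + 60·u^3 + 90·u^2 + 90·u + 45)·e^(-2·u)/8 + C, the region integral is ≈ 1.1767 and the full one is 45/8.
Taking the ratio yields P = 0.2092.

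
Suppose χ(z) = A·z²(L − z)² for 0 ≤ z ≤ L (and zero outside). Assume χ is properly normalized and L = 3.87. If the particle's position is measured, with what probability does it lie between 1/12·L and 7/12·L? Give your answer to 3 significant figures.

The probability is P = ∫ |χ|² dz over [1/12·L, 7/12·L].
The normalization integral ∫|χ|²dz over the whole domain equals L^9/630·A², and A² cancels in the ratio.
Let u = z/L; then A² and the length scale cancel, so P = ∫_{1/12}^{7/12} u^4·(1 - u)^4 du ÷ ∫_{0}^{1} u^4·(1 - u)^4 du.
With ∫ u^4·(1 - u)^4 du = u^5·(70·u^4 - 315·u^3 + 540·u^2 - 420·u + 126)/630 + C, the region integral is ≈ 0.0011068 and the full one is 1/630.
The result is P = 0.6973.

P ≈ 0.697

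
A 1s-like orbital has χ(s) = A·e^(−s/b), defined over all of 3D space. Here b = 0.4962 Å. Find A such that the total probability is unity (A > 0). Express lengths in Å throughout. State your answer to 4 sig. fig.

A ≈ 1.614 Å^(-3/2)

We need A² ∫|f|² 4πs² ds = 1, taking the integral from 0 to ∞.
Using ∫₀^∞ sⁿ e^(−αs) ds = n!/αⁿ⁺¹, carrying out the integral gives A² · π·b^3.
Hence A² = 1/[π·b^3].
With b = 0.4962: A² = 2.6054 and A = 1.6141.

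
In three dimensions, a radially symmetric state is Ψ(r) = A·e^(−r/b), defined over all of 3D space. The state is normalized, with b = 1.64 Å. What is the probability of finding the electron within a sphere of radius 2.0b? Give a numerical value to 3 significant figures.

P ≈ 0.762

Integrate the radial probability density 4πr²|Ψ|² over r ≤ 2.0b.
Normalization gives A² = 1/(π·b^3).
In terms of u = r/b (A², 4π and the length scale all cancel between numerator and denominator), P = [∫_{0}^{2.0} u^2·e^(-2·u) du] / [∫_{0}^{∞} u^2·e^(-2·u) du].
An antiderivative of u^2·e^(-2·u) is -(2·u^2 + 2·u + 1)·e^(-2·u)/4; evaluating from 0 to 2.0 gives 1/4 - 13·e^(-4)/4, while the full integral is 1/4.
This evaluates to P = 0.7619.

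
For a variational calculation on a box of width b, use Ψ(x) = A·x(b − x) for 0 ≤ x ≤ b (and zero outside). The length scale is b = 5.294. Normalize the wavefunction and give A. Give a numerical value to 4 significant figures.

A ≈ 0.08494

We need A² ∫|f|² dx = 1, taking the integral from 0 to b.
Carrying out the integral gives A² · b^5/30.
So A² = (b^5/30)^(−1).
With b = 5.294: A² = 0.0072144 and A = 0.084938.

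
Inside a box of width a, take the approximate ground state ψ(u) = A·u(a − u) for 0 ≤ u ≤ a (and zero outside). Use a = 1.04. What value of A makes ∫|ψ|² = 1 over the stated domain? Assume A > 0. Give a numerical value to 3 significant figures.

We need A² ∫|f|² du = 1, taking the integral from 0 to a.
Expanding the polynomial and integrating term by term, ∫|ψ|² du = A²·(a^5/30).
So A² = (a^5/30)^(−1).
Plugging in a = 1.04 yields A = 4.966.

A ≈ 4.97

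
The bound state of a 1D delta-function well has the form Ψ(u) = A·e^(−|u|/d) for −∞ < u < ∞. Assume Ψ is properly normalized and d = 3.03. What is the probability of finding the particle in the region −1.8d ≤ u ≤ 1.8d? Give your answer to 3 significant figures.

The probability is P = ∫ |Ψ|² du over [−1.8d, 1.8d].
Since A² = 1/(d), this is the region integral divided by the full normalization integral.
Both integrals are even about u = 0, so only the u ≥ 0 halves are needed (the factors of 2 cancel). In terms of t = u/d (A² and the length scale cancel between numerator and denominator), P = [∫_{0}^{1.8} e^(-2·t) dt] / [∫_{0}^{∞} e^(-2·t) dt].
With ∫ e^(-2·t) dt = -e^(-2·t)/2 + C, the region integral is 1/2 - e^(-18/5)/2 and the full one is 1/2.
Evaluating gives P = 0.9727.

P ≈ 0.973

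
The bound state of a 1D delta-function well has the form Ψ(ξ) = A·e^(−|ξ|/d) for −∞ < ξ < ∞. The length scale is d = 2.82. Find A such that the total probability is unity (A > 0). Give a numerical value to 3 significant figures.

Require ∫ |Ψ|² dξ = 1 over the whole domain.
∫|Ψ|² dξ = A²·(d).
Plugging in d = 2.82 yields A = 0.5955.

A ≈ 0.595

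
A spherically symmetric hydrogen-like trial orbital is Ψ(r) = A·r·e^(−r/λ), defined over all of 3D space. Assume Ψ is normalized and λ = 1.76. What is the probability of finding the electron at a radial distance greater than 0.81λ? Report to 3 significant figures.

With dV = 4πr²dr, the probability is ∫|Ψ|² dV over r > 0.81λ.
A² is fixed by ∫₀^∞ 4πr²|Ψ|² dr = 1, i.e. A² = (3·π·λ^5)^(−1).
In terms of u = r/λ (A², 4π and the length scale all cancel between numerator and denominator), P = [∫_{0.81}^{∞} u^4·e^(-2·u) du] / [∫_{0}^{∞} u^4·e^(-2·u) du].
Using ∫ u^4·e^(-2·u) du = -(u^4/2 + u^3 + 3·u^2/2 + 3·u/2 + 3/4)·e^(-2·u), the numerator is ≈ 0.73140 and the denominator is 3/4.
This evaluates to P = 0.9752.

P ≈ 0.975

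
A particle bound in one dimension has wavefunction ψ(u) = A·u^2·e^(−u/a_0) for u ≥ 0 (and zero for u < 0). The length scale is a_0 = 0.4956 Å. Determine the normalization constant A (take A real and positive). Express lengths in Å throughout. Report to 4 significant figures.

Normalization requires ∫|ψ|² du = 1, integrated from 0 to ∞.
The integral (without the A² prefactor) comes out to 3·a_0^5/4.
Hence A² = 1/[3·a_0^5/4].
With a_0 = 0.4956: A² = 44.595 and A = 6.6779.

A ≈ 6.678 Å^(-5/2)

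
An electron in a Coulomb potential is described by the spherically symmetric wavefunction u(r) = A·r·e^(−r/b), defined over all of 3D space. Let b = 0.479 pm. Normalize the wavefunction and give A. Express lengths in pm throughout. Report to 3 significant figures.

A ≈ 2.05 pm^(-5/2)

We need A² ∫|f|² 4πr² dr = 1, taking the integral from 0 to ∞.
With u = A·r·e^(−r/b), the integral evaluates to A²·[3·π·b^5].
Hence A² = 1/[3·π·b^5].
Plugging in b = 0.479 yields A = 2.051.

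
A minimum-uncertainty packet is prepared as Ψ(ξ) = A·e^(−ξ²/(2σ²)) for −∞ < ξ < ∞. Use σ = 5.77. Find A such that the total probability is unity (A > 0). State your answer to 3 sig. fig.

We need A² ∫|f|² dξ = 1, taking the integral from −∞ to ∞.
Differentiating ∫e^(−αξ²) dξ = √(π/α) under α to get the higher moments, with Ψ = A·e^(−ξ²/(2σ²)), the integral evaluates to A²·[√(π)·σ].
Setting this equal to 1 gives A² = 1/(√(π)·σ).
Substituting σ = 5.77 gives A² = 0.09778, so A = 0.3127.

A ≈ 0.313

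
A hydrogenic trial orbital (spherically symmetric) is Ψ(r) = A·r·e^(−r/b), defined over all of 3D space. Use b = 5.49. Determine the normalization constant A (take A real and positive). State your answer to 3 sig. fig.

Require ∫ |Ψ|² 4πr² dr = 1 over the whole domain.
(Spherical symmetry: dV = 4πr² dr.)
Carrying out the integral gives A² · 3·π·b^5.
So A² = (3·π·b^5)^(−1).
With b = 5.49: A² = 0.00002127 and A = 0.004612.

A ≈ 0.00461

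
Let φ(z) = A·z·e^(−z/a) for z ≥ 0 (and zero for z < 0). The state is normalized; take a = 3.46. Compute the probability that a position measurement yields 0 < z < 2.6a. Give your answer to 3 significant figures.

P = ∫_{0}^{2.6a} |φ(z)|² dz.
With A² fixed by ∫|φ|² = 1, i.e. A² = (a^3/4)^(−1), substitute and integrate.
In terms of u = z/a (A² and the length scale cancel between numerator and denominator), P = [∫_{0}^{2.6} u^2·e^(-2·u) du] / [∫_{0}^{∞} u^2·e^(-2·u) du].
Using ∫ u^2·e^(-2·u) du = -(2·u^2 + 2·u + 1)·e^(-2·u)/4, the numerator is 1/4 - 493·e^(-26/5)/100 and the denominator is 1/4.
Taking the ratio, P = 0.8912.

P ≈ 0.891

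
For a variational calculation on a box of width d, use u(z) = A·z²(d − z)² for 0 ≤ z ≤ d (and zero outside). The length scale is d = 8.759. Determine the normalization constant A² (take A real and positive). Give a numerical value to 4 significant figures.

The normalization condition is ∫|u|² dz = 1 from 0 to d.
Expanding the polynomial and integrating term by term, with u = A·z²(d − z)², the integral evaluates to A²·[d^9/630].
With d = 8.759: A² = 0.0000020761 and A = 0.0014409.

A^2 ≈ 0.000002076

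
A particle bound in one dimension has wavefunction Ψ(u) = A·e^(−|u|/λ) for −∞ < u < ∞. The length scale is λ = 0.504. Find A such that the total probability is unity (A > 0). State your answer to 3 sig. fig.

Normalization requires ∫|Ψ|² du = 1, integrated from −∞ to ∞.
∫|Ψ|² du = A²·(λ).
Setting this equal to 1 gives A² = 1/(λ).
With λ = 0.504: A² = 1.984 and A = 1.409.

A ≈ 1.41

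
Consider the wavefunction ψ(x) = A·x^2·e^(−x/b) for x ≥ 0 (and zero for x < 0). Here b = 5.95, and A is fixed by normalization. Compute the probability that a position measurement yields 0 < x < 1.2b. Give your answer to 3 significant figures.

P ≈ 0.0959

P = ∫_{0}^{1.2b} |ψ(x)|² dx.
With A² fixed by ∫|ψ|² = 1, i.e. A² = (3·b^5/4)^(−1), substitute and integrate.
Substituting u = x/b, A² and the length scale cancel in the ratio: P = ∫_{0}^{1.2} u^4·e^(-2·u) du / ∫_{0}^{∞} u^4·e^(-2·u) du.
An antiderivative of u^4·e^(-2·u) is -(u^4/2 + u^3 + 3·u^2/2 + 3·u/2 + 3/4)·e^(-2·u); evaluating from 0 to 1.2 gives ≈ 0.071901, while the full integral is 3/4.
The result is P = 0.09587.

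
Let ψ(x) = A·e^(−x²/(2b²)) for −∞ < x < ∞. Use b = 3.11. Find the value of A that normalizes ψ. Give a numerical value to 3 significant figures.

The normalization condition is ∫|ψ|² dx = 1 from −∞ to ∞.
Differentiating ∫e^(−αx²) dx = √(π/α) under α to get the higher moments, ∫|ψ|² dx = A²·(√(π)·b).
With b = 3.11: A² = 0.1814 and A = 0.4259.

A ≈ 0.426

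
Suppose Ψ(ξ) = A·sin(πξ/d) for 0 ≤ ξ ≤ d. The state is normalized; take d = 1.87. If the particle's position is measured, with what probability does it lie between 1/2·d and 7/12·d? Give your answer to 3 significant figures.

P ≈ 0.163

P = ∫_{1/2·d}^{7/12·d} |Ψ(ξ)|² dξ.
With A² fixed by ∫|Ψ|² = 1, i.e. A² = (d/2)^(−1), substitute and integrate.
In terms of u = ξ/d (A² and the length scale cancel between numerator and denominator), P = [∫_{1/2}^{7/12} sin(π·u)^2 du] / [∫_{0}^{1} sin(π·u)^2 du].
With ∫ sin(π·u)^2 du = u/2 - sin(2·π·u)/(4·π) + C, the region integral is 1/(8·π) + 1/24 and the full one is 1/2.
Taking the ratio, P = (3 + π)/(12·π).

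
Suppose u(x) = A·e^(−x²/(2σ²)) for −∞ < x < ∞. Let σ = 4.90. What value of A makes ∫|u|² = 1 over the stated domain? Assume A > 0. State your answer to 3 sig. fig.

Normalization requires ∫|u|² dx = 1, integrated from −∞ to ∞.
Differentiating ∫e^(−αx²) dx = √(π/α) under α to get the higher moments, ∫|u|² dx = A²·(√(π)·σ).
Plugging in σ = 4.90 yields A = 0.3393.

A ≈ 0.339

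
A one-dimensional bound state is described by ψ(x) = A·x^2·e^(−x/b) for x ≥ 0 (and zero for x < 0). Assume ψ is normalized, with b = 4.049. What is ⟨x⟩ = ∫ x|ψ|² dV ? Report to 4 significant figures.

By definition ⟨x⟩ = ∫ x |ψ(x)|² dx.
Recall ∫₀^∞ x^m e^(−x/β) dx = m!·β^(m+1), since the A² factors cancel between numerator and denominator, ⟨x⟩ = 5·b/2.
Putting b = 4.049 gives 10.123.

⟨x⟩ ≈ 10.12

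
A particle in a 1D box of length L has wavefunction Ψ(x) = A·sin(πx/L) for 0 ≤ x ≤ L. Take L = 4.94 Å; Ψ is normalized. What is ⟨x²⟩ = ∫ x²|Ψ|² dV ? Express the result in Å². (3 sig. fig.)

⟨x^2⟩ ≈ 6.90 Å^2

The expectation value is the |Ψ|²-weighted average of x^2: ∫ x^2|Ψ|² dx.
Evaluating both integrals, ⟨x²⟩ = -L^2/(2·π^2) + L^2/3.
Putting L = 4.94 gives 6.898.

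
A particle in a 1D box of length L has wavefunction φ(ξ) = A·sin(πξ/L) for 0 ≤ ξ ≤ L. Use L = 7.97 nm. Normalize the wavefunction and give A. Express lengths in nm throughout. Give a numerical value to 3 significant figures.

We need A² ∫|f|² dξ = 1, taking the integral from 0 to L.
Carrying out the integral gives A² · L/2.
Setting this equal to 1 gives A² = 1/(L/2).
Substituting L = 7.97 gives A² = 0.2509, so A = 0.5009.

A ≈ 0.501 nm^(-1/2)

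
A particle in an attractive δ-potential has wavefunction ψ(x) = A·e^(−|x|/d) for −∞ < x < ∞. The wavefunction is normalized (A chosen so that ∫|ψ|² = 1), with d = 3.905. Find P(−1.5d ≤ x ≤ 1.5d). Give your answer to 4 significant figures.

P ≈ 0.9502

|ψ|² is the probability density, so P = ∫_{−1.5d}^{1.5d} |ψ|² dx.
Since A² = 1/(d), this is the region integral divided by the full normalization integral.
By symmetry take twice the x ≥ 0 contribution in numerator and denominator; the 2's cancel. Substituting u = x/d, A² and the length scale cancel in the ratio: P = ∫_{0}^{1.5} e^(-2·u) du / ∫_{0}^{∞} e^(-2·u) du.
With ∫ e^(-2·u) du = -e^(-2·u)/2 + C, the region integral is 1/2 - e^(-3)/2 and the full one is 1/2.
Evaluating gives P = 0.95021.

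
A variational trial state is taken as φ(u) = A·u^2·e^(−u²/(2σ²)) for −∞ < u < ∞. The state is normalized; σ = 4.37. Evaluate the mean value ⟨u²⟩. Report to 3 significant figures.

⟨u^2⟩ ≈ 47.7

The expectation value is the |φ|²-weighted average of u^2: ∫ u^2|φ|² du.
With ∫_{−∞}^{∞} u^(2m) e^(−αu²) du = (2m−1)!!·√π / (2^m α^(m+1/2)), since the A² factors cancel between numerator and denominator, ⟨u²⟩ = 5·σ^2/2.
With σ = 4.37, ⟨u^2⟩ = 47.74.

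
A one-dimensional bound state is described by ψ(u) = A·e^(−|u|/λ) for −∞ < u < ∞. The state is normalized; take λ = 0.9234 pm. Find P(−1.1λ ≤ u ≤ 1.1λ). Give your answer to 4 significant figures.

P = ∫_{−1.1λ}^{1.1λ} |ψ(u)|² du.
With A² fixed by ∫|ψ|² = 1, i.e. A² = (λ)^(−1), substitute and integrate.
Both integrals are even about u = 0, so only the u ≥ 0 halves are needed (the factors of 2 cancel). Substituting t = u/λ, A² and the length scale cancel in the ratio: P = ∫_{0}^{1.1} e^(-2·t) dt / ∫_{0}^{∞} e^(-2·t) dt.
With ∫ e^(-2·t) dt = -e^(-2·t)/2 + C, the region integral is 1/2 - e^(-11/5)/2 and the full one is 1/2.
The result is P = 0.88920.

P ≈ 0.8892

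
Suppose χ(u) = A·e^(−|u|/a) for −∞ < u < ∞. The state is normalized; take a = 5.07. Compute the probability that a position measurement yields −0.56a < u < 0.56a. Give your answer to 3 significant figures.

|χ|² is the probability density, so P = ∫_{−0.56a}^{0.56a} |χ|² du.
Since A² = 1/(a), this is the region integral divided by the full normalization integral.
Both integrals are even about u = 0, so only the u ≥ 0 halves are needed (the factors of 2 cancel). Substituting t = u/a, A² and the length scale cancel in the ratio: P = ∫_{0}^{0.56} e^(-2·t) dt / ∫_{0}^{∞} e^(-2·t) dt.
Using ∫ e^(-2·t) dt = -e^(-2·t)/2, the numerator is 1/2 - e^(-28/25)/2 and the denominator is 1/2.
Taking the ratio, P = 0.6737.

P ≈ 0.674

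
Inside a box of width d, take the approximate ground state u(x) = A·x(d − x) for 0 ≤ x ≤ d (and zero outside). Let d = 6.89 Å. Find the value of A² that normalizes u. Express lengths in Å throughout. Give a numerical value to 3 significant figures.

The normalization condition is ∫|u|² dx = 1 from 0 to d.
Expanding the polynomial and integrating term by term, the integral (without the A² prefactor) comes out to d^5/30.
Hence A² = 1/[d^5/30].
Substituting d = 6.89 gives A² = 0.001932, so A = 0.04396.

A^2 ≈ 0.00193 Å^(-5)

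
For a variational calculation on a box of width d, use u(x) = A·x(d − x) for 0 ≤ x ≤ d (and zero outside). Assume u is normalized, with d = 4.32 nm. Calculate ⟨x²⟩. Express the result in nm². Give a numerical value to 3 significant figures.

⟨x^2⟩ ≈ 5.33 nm^2

The expectation value is the |u|²-weighted average of x^2: ∫ x^2|u|² dx.
Expanding the polynomial and integrating term by term, since the A² factors cancel between numerator and denominator, ⟨x²⟩ = 2·d^2/7.
With d = 4.32, ⟨x^2⟩ = 5.332.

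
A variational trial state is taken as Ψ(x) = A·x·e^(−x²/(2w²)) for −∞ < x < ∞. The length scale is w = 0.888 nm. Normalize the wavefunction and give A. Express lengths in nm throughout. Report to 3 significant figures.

A ≈ 1.27 nm^(-3/2)

Require ∫ |Ψ|² dx = 1 over the whole domain.
Carrying out the integral gives A² · √(π)·w^3/2.
Setting this equal to 1 gives A² = 1/(√(π)·w^3/2).
With w = 0.888: A² = 1.611 and A = 1.269.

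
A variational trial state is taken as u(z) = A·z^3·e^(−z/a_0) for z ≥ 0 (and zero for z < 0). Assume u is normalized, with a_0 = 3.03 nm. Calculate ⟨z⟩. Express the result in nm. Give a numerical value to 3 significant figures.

The expectation value is the |u|²-weighted average of z: ∫ z|u|² dz.
Using ∫₀^∞ zⁿ e^(−αz) dz = n!/αⁿ⁺¹, the ratio of the moment integral to the normalization integral gives ⟨z⟩ = 7·a_0/2.
With a_0 = 3.03, ⟨z⟩ = 10.61.

⟨z⟩ ≈ 10.6 nm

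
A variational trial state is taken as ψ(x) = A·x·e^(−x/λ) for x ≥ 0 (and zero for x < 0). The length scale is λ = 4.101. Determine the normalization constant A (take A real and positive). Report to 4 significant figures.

A ≈ 0.2408

Require ∫ |ψ|² dx = 1 over the whole domain.
The integral (without the A² prefactor) comes out to λ^3/4.
With λ = 4.101: A² = 0.057995 and A = 0.24082.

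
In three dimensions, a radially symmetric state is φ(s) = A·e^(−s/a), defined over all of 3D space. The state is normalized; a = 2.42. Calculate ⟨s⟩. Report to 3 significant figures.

⟨s⟩ ≈ 3.63

The expectation value is the |φ|²-weighted average of s: ∫ s|φ|² 4πs² ds.
Recall ∫₀^∞ s^m e^(−s/β) ds = m!·β^(m+1), evaluating both integrals, ⟨s⟩ = 3·a/2.
Putting a = 2.42 gives 3.630.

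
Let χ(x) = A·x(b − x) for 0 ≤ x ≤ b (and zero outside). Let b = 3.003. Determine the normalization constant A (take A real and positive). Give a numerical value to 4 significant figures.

A ≈ 0.3505

The normalization condition is ∫|χ|² dx = 1 from 0 to b.
The integral (without the A² prefactor) comes out to b^5/30.
Plugging in b = 3.003 yields A = 0.35049.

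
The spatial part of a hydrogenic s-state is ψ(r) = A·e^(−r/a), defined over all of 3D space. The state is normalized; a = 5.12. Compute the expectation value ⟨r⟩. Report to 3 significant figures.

⟨r⟩ = ∫ r |ψ|² 4πr² dr over the full domain.
Recall ∫₀^∞ r^m e^(−r/β) dr = m!·β^(m+1), since the A² factors cancel between numerator and denominator, ⟨r⟩ = 3·a/2.
With a = 5.12, ⟨r⟩ = 7.680.

⟨r⟩ ≈ 7.68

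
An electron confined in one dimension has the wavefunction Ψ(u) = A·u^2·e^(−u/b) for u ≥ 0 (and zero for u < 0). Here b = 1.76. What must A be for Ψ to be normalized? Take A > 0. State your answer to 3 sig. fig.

The normalization condition is ∫|Ψ|² du = 1 from 0 to ∞.
The integral (without the A² prefactor) comes out to 3·b^5/4.
Setting this equal to 1 gives A² = 1/(3·b^5/4).
With b = 1.76: A² = 0.07895 and A = 0.2810.

A ≈ 0.281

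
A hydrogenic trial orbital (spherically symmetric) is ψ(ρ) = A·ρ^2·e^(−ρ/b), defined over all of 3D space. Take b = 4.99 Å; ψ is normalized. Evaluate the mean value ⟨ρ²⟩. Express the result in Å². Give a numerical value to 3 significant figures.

⟨ρ^2⟩ ≈ 349 Å^2

By definition ⟨ρ²⟩ = ∫ ρ^2 |ψ(ρ)|² 4πρ² dρ.
With ∫₀^∞ ρ^8 e^(−αρ) dρ = 8!/α^9, the ratio of the moment integral to the normalization integral gives ⟨ρ²⟩ = 14·b^2.
Putting b = 4.99 gives 348.6.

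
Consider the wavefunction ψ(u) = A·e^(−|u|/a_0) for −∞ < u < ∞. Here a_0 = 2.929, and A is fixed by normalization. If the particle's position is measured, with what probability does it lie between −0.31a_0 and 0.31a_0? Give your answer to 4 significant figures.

P ≈ 0.4621

The probability is P = ∫ |ψ|² du over [−0.31a_0, 0.31a_0].
The normalization integral ∫|ψ|²du over the whole domain equals a_0·A², and A² cancels in the ratio.
Both integrals are even about u = 0, so only the u ≥ 0 halves are needed (the factors of 2 cancel). Substituting t = u/a_0, A² and the length scale cancel in the ratio: P = ∫_{0}^{0.31} e^(-2·t) dt / ∫_{0}^{∞} e^(-2·t) dt.
Using ∫ e^(-2·t) dt = -e^(-2·t)/2, the numerator is 1/2 - e^(-31/50)/2 and the denominator is 1/2.
Taking the ratio, P = 0.46206.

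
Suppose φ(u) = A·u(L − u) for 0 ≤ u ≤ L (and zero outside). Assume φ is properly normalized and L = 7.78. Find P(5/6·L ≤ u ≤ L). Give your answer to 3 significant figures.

P ≈ 0.0355

P = ∫_{5/6·L}^{L} |φ(u)|² du.
Since A² = 1/(L^5/30), this is the region integral divided by the full normalization integral.
In terms of t = u/L (A² and the length scale cancel between numerator and denominator), P = [∫_{5/6}^{1} t^2·(1 - t)^2 dt] / [∫_{0}^{1} t^2·(1 - t)^2 dt].
Using ∫ t^2·(1 - t)^2 dt = t^3·(6·t^2 - 15·t + 10)/30, the numerator is ≈ 0.0011831 and the denominator is 1/30.
Evaluating gives P = 23/648.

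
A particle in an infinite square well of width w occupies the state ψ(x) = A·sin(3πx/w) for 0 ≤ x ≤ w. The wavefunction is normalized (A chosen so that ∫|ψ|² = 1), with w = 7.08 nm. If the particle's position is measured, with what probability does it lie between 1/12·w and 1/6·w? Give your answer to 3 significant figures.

|ψ|² is the probability density, so P = ∫_{1/12·w}^{1/6·w} |ψ|² dx.
The normalization integral ∫|ψ|²dx over the whole domain equals w/2·A², and A² cancels in the ratio.
Substituting u = x/w, A² and the length scale cancel in the ratio: P = ∫_{1/12}^{1/6} sin(3·π·u)^2 du / ∫_{0}^{1} sin(3·π·u)^2 du.
With ∫ sin(3·π·u)^2 du = u/2 - sin(6·π·u)/(12·π) + C, the region integral is 1/(12·π) + 1/24 and the full one is 1/2.
The result is P = (2 + π)/(12·π).

P ≈ 0.136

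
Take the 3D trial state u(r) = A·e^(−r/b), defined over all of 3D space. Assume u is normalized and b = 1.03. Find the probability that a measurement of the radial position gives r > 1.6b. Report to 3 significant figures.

With dV = 4πr²dr, the probability is ∫|u|² dV over r > 1.6b.
The full normalization integral is A²·[π·b^3] = 1, fixing A².
Let t = r/b; then A², 4π and the length scale all cancel, so P = ∫_{1.6}^{∞} t^2·e^(-2·t) dt ÷ ∫_{0}^{∞} t^2·e^(-2·t) dt.
An antiderivative of t^2·e^(-2·t) is -(2·t^2 + 2·t + 1)·e^(-2·t)/4; evaluating from 1.6 to ∞ gives 233·e^(-16/5)/100, while the full integral is 1/4.
Taking the ratio yields P = 0.3799.

P ≈ 0.380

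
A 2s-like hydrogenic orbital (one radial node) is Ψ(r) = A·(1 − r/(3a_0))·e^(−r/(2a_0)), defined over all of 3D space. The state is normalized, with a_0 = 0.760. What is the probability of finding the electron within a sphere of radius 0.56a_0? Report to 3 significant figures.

With dV = 4πr²dr, the probability is ∫|Ψ|² dV over r ≤ 0.56a_0.
The full normalization integral is A²·[8·π·a_0^3/3] = 1, fixing A².
In terms of u = r/a_0 (A², 4π and the length scale all cancel between numerator and denominator), P = [∫_{0}^{0.56} u^2·(1 - u/3)^2·e^(-u) du] / [∫_{0}^{∞} u^2·(1 - u/3)^2·e^(-u) du].
With ∫ u^2·(1 - u/3)^2·e^(-u) du = (-u^4 + 2·u^3 - 3·u^2 - 6·u - 6)·e^(-u)/9 + C, the region integral is ≈ 0.028949 and the full one is 2/3.
The region integral divided by the full integral gives P = 0.04342.

P ≈ 0.0434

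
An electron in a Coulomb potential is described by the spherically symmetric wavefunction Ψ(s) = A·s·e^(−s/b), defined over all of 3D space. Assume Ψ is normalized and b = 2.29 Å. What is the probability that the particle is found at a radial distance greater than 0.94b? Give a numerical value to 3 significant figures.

P = ∫ |Ψ|² 4πs² ds over s > 0.94b.
A² is fixed by ∫₀^∞ 4πs²|Ψ|² ds = 1, i.e. A² = (3·π·b^5)^(−1).
In terms of u = s/b (A², 4π and the length scale all cancel between numerator and denominator), P = [∫_{0.94}^{∞} u^4·e^(-2·u) du] / [∫_{0}^{∞} u^4·e^(-2·u) du].
With ∫ u^4·e^(-2·u) du = -(u^4/2 + u^3 + 3·u^2/2 + 3·u/2 + 3/4)·e^(-2·u) + C, the region integral is ≈ 0.71814 and the full one is 3/4.
The region integral divided by the full integral gives P = 0.9575.

P ≈ 0.958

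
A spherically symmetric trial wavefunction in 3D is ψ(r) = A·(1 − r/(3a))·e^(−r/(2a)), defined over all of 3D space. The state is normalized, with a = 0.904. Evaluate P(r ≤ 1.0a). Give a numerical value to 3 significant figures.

P ≈ 0.142

With dV = 4πr²dr, the probability is ∫|ψ|² dV over r ≤ 1.0a.
A² is fixed by ∫₀^∞ 4πr²|ψ|² dr = 1, i.e. A² = (8·π·a^3/3)^(−1).
In terms of u = r/a (A², 4π and the length scale all cancel between numerator and denominator), P = [∫_{0}^{1.0} u^2·(1 - u/3)^2·e^(-u) du] / [∫_{0}^{∞} u^2·(1 - u/3)^2·e^(-u) du].
An antiderivative of u^2·(1 - u/3)^2·e^(-u) is (-u^4 + 2·u^3 - 3·u^2 - 6·u - 6)·e^(-u)/9; evaluating from 0 to 1.0 gives 2/3 - 14·e^(-1)/9, while the full integral is 2/3.
This evaluates to P = 0.1416.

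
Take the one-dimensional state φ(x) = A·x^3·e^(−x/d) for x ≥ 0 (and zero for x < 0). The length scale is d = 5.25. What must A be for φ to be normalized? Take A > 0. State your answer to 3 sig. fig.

Require ∫ |φ|² dx = 1 over the whole domain.
The integral (without the A² prefactor) comes out to 45·d^7/8.
Hence A² = 1/[45·d^7/8].
Substituting d = 5.25 gives A² = 0.000001617, so A = 0.001272.

A ≈ 0.00127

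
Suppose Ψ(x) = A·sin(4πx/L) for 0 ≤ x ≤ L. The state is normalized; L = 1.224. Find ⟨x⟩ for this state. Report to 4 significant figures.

By definition ⟨x⟩ = ∫ x |Ψ(x)|² dx.
With ∫₀^L sin²(nπx/L) dx = L/2, the ratio of the moment integral to the normalization integral gives ⟨x⟩ = L/2.
Putting L = 1.224 gives 0.61200.

⟨x⟩ ≈ 0.6120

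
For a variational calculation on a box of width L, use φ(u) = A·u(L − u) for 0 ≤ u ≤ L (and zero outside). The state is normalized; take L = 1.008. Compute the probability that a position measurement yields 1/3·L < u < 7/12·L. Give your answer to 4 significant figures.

P ≈ 0.4435

|φ|² is the probability density, so P = ∫_{1/3·L}^{7/12·L} |φ|² du.
With A² fixed by ∫|φ|² = 1, i.e. A² = (L^5/30)^(−1), substitute and integrate.
Let t = u/L; then A² and the length scale cancel, so P = ∫_{1/3}^{7/12} t^2·(1 - t)^2 dt ÷ ∫_{0}^{1} t^2·(1 - t)^2 dt.
Using ∫ t^2·(1 - t)^2 dt = t^3·(6·t^2 - 15·t + 10)/30, the numerator is ≈ 0.0147835 and the denominator is 1/30.
Evaluating gives P = 0.44350.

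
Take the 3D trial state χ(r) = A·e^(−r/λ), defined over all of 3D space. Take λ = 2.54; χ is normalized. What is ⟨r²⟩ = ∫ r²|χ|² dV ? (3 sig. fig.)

⟨r^2⟩ ≈ 19.4

The expectation value is the |χ|²-weighted average of r^2: ∫ r^2|χ|² 4πr² dr.
Since the A² factors cancel between numerator and denominator, ⟨r²⟩ = 3·λ^2.
With λ = 2.54, ⟨r^2⟩ = 19.35.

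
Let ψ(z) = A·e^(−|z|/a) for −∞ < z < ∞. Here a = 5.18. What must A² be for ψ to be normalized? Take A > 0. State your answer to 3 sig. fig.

We need A² ∫|f|² dz = 1, taking the integral from −∞ to ∞.
Recall ∫₀^∞ z^m e^(−z/β) dz = m!·β^(m+1), ∫|ψ|² dz = A²·(a).
Setting this equal to 1 gives A² = 1/(a).
Substituting a = 5.18 gives A² = 0.1931, so A = 0.4394.

A^2 ≈ 0.193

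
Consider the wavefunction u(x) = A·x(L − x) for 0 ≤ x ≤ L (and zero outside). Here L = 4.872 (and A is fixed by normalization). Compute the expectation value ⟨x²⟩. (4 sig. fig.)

By definition ⟨x²⟩ = ∫ x^2 |u(x)|² dx.
Expanding the polynomial and integrating term by term, the ratio of the moment integral to the normalization integral gives ⟨x²⟩ = 2·L^2/7.
Putting L = 4.872 gives 6.7818.

⟨x^2⟩ ≈ 6.782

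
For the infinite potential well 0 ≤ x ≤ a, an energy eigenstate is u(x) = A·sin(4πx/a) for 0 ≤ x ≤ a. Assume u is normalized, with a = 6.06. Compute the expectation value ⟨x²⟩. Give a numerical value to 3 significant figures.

The expectation value is the |u|²-weighted average of x^2: ∫ x^2|u|² dx.
Evaluating both integrals, ⟨x²⟩ = -a^2/(32·π^2) + a^2/3.
Putting a = 6.06 gives 12.12.

⟨x^2⟩ ≈ 12.1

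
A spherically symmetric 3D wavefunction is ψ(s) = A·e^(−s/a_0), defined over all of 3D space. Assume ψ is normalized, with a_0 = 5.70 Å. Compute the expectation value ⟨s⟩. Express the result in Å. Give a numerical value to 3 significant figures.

By definition ⟨s⟩ = ∫ s |ψ(s)|² 4πs² ds.
The ratio of the moment integral to the normalization integral gives ⟨s⟩ = 3·a_0/2.
Putting a_0 = 5.70 gives 8.550.

⟨s⟩ ≈ 8.55 Å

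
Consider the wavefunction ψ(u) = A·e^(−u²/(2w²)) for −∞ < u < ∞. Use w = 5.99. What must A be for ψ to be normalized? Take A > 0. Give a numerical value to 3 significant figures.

A ≈ 0.307

Require ∫ |ψ|² du = 1 over the whole domain.
∫|ψ|² du = A²·(√(π)·w).
Setting this equal to 1 gives A² = 1/(√(π)·w).
Plugging in w = 5.99 yields A = 0.3069.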